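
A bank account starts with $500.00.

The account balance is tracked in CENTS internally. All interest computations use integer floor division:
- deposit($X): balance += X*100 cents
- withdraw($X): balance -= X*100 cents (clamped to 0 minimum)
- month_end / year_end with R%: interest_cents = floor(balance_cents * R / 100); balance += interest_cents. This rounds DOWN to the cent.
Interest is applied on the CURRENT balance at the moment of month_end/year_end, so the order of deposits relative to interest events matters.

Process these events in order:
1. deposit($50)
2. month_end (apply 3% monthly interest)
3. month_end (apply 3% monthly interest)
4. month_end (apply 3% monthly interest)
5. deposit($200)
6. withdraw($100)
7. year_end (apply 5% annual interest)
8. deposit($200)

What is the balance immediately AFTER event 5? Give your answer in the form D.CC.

Answer: 800.99

Derivation:
After 1 (deposit($50)): balance=$550.00 total_interest=$0.00
After 2 (month_end (apply 3% monthly interest)): balance=$566.50 total_interest=$16.50
After 3 (month_end (apply 3% monthly interest)): balance=$583.49 total_interest=$33.49
After 4 (month_end (apply 3% monthly interest)): balance=$600.99 total_interest=$50.99
After 5 (deposit($200)): balance=$800.99 total_interest=$50.99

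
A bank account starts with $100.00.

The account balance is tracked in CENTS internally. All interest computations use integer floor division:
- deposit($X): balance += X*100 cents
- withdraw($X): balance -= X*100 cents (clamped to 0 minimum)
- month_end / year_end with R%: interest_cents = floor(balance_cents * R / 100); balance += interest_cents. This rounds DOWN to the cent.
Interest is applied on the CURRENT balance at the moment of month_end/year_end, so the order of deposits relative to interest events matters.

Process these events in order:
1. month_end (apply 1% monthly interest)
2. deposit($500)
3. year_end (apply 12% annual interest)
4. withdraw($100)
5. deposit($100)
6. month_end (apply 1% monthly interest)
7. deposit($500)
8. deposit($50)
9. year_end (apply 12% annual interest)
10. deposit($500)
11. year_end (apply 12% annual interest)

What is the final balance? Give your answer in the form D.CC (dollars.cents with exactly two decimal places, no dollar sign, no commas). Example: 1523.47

After 1 (month_end (apply 1% monthly interest)): balance=$101.00 total_interest=$1.00
After 2 (deposit($500)): balance=$601.00 total_interest=$1.00
After 3 (year_end (apply 12% annual interest)): balance=$673.12 total_interest=$73.12
After 4 (withdraw($100)): balance=$573.12 total_interest=$73.12
After 5 (deposit($100)): balance=$673.12 total_interest=$73.12
After 6 (month_end (apply 1% monthly interest)): balance=$679.85 total_interest=$79.85
After 7 (deposit($500)): balance=$1179.85 total_interest=$79.85
After 8 (deposit($50)): balance=$1229.85 total_interest=$79.85
After 9 (year_end (apply 12% annual interest)): balance=$1377.43 total_interest=$227.43
After 10 (deposit($500)): balance=$1877.43 total_interest=$227.43
After 11 (year_end (apply 12% annual interest)): balance=$2102.72 total_interest=$452.72

Answer: 2102.72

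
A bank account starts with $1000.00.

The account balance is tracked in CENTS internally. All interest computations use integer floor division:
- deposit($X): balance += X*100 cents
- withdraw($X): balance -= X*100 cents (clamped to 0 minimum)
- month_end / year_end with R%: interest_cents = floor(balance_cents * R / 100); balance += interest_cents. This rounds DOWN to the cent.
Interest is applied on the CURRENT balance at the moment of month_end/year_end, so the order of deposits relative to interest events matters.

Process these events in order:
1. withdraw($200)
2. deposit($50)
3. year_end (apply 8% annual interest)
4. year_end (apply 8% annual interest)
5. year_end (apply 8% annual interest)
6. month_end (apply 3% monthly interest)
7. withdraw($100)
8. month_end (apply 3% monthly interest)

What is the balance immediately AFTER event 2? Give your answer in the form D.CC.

Answer: 850.00

Derivation:
After 1 (withdraw($200)): balance=$800.00 total_interest=$0.00
After 2 (deposit($50)): balance=$850.00 total_interest=$0.00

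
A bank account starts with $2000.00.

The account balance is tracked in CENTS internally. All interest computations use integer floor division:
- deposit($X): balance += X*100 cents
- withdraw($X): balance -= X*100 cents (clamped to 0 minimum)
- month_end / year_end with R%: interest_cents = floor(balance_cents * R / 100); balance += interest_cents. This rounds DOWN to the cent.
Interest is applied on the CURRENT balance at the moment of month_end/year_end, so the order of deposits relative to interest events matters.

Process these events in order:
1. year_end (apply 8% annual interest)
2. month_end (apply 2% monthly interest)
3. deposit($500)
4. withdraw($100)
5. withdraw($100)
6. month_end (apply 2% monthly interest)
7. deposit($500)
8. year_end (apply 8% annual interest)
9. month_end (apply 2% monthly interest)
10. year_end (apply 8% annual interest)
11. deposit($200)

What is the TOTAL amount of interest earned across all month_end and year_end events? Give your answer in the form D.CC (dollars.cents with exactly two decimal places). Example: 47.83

Answer: 832.54

Derivation:
After 1 (year_end (apply 8% annual interest)): balance=$2160.00 total_interest=$160.00
After 2 (month_end (apply 2% monthly interest)): balance=$2203.20 total_interest=$203.20
After 3 (deposit($500)): balance=$2703.20 total_interest=$203.20
After 4 (withdraw($100)): balance=$2603.20 total_interest=$203.20
After 5 (withdraw($100)): balance=$2503.20 total_interest=$203.20
After 6 (month_end (apply 2% monthly interest)): balance=$2553.26 total_interest=$253.26
After 7 (deposit($500)): balance=$3053.26 total_interest=$253.26
After 8 (year_end (apply 8% annual interest)): balance=$3297.52 total_interest=$497.52
After 9 (month_end (apply 2% monthly interest)): balance=$3363.47 total_interest=$563.47
After 10 (year_end (apply 8% annual interest)): balance=$3632.54 total_interest=$832.54
After 11 (deposit($200)): balance=$3832.54 total_interest=$832.54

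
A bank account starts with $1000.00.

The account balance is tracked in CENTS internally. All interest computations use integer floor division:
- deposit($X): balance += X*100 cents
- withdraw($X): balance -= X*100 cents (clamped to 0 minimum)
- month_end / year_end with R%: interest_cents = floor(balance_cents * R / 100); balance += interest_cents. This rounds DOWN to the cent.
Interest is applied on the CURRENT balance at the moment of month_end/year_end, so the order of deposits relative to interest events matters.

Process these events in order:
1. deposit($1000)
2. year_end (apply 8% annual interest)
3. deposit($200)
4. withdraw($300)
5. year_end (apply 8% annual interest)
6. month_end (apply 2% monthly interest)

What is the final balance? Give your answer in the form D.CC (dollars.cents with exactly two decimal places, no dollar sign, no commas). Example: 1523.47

After 1 (deposit($1000)): balance=$2000.00 total_interest=$0.00
After 2 (year_end (apply 8% annual interest)): balance=$2160.00 total_interest=$160.00
After 3 (deposit($200)): balance=$2360.00 total_interest=$160.00
After 4 (withdraw($300)): balance=$2060.00 total_interest=$160.00
After 5 (year_end (apply 8% annual interest)): balance=$2224.80 total_interest=$324.80
After 6 (month_end (apply 2% monthly interest)): balance=$2269.29 total_interest=$369.29

Answer: 2269.29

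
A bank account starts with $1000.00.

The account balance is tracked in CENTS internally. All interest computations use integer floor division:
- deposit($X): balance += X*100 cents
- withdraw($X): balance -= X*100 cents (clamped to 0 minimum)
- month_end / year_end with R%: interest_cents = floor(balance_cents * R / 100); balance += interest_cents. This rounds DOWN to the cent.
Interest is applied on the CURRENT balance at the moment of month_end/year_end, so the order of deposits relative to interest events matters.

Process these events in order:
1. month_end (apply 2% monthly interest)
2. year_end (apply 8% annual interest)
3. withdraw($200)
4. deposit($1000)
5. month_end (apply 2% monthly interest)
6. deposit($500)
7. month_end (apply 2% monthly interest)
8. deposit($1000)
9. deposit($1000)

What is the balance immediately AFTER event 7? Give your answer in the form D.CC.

Answer: 2488.42

Derivation:
After 1 (month_end (apply 2% monthly interest)): balance=$1020.00 total_interest=$20.00
After 2 (year_end (apply 8% annual interest)): balance=$1101.60 total_interest=$101.60
After 3 (withdraw($200)): balance=$901.60 total_interest=$101.60
After 4 (deposit($1000)): balance=$1901.60 total_interest=$101.60
After 5 (month_end (apply 2% monthly interest)): balance=$1939.63 total_interest=$139.63
After 6 (deposit($500)): balance=$2439.63 total_interest=$139.63
After 7 (month_end (apply 2% monthly interest)): balance=$2488.42 total_interest=$188.42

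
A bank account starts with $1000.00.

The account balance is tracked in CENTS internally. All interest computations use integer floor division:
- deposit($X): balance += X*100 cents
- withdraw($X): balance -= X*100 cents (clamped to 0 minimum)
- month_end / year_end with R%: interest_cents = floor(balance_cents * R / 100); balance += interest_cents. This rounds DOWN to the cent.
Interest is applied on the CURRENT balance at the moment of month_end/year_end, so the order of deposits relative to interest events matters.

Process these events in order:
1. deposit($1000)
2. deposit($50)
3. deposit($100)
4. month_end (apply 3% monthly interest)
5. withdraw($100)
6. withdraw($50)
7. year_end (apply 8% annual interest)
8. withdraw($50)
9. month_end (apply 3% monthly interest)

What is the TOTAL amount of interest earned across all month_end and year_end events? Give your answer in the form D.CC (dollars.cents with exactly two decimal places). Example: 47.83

Answer: 295.04

Derivation:
After 1 (deposit($1000)): balance=$2000.00 total_interest=$0.00
After 2 (deposit($50)): balance=$2050.00 total_interest=$0.00
After 3 (deposit($100)): balance=$2150.00 total_interest=$0.00
After 4 (month_end (apply 3% monthly interest)): balance=$2214.50 total_interest=$64.50
After 5 (withdraw($100)): balance=$2114.50 total_interest=$64.50
After 6 (withdraw($50)): balance=$2064.50 total_interest=$64.50
After 7 (year_end (apply 8% annual interest)): balance=$2229.66 total_interest=$229.66
After 8 (withdraw($50)): balance=$2179.66 total_interest=$229.66
After 9 (month_end (apply 3% monthly interest)): balance=$2245.04 total_interest=$295.04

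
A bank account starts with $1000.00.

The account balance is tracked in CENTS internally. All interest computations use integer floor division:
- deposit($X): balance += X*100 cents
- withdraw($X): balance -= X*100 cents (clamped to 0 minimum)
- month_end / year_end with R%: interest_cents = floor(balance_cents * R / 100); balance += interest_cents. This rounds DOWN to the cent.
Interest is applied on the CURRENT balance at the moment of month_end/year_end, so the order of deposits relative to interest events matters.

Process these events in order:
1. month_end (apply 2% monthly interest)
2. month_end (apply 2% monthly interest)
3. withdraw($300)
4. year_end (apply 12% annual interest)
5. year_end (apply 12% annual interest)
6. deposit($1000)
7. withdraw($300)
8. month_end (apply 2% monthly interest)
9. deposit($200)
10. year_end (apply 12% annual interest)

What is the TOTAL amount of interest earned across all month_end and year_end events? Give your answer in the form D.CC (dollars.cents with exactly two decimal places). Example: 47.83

After 1 (month_end (apply 2% monthly interest)): balance=$1020.00 total_interest=$20.00
After 2 (month_end (apply 2% monthly interest)): balance=$1040.40 total_interest=$40.40
After 3 (withdraw($300)): balance=$740.40 total_interest=$40.40
After 4 (year_end (apply 12% annual interest)): balance=$829.24 total_interest=$129.24
After 5 (year_end (apply 12% annual interest)): balance=$928.74 total_interest=$228.74
After 6 (deposit($1000)): balance=$1928.74 total_interest=$228.74
After 7 (withdraw($300)): balance=$1628.74 total_interest=$228.74
After 8 (month_end (apply 2% monthly interest)): balance=$1661.31 total_interest=$261.31
After 9 (deposit($200)): balance=$1861.31 total_interest=$261.31
After 10 (year_end (apply 12% annual interest)): balance=$2084.66 total_interest=$484.66

Answer: 484.66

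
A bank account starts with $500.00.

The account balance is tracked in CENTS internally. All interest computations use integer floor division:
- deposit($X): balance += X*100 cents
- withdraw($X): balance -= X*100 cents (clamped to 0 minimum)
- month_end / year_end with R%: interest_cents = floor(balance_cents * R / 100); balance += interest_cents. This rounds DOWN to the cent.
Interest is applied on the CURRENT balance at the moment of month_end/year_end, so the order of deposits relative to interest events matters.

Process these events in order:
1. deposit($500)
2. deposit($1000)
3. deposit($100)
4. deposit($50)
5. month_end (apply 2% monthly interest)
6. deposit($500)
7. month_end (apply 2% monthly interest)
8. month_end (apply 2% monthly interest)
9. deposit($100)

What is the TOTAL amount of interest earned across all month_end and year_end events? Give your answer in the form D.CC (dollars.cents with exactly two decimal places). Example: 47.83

After 1 (deposit($500)): balance=$1000.00 total_interest=$0.00
After 2 (deposit($1000)): balance=$2000.00 total_interest=$0.00
After 3 (deposit($100)): balance=$2100.00 total_interest=$0.00
After 4 (deposit($50)): balance=$2150.00 total_interest=$0.00
After 5 (month_end (apply 2% monthly interest)): balance=$2193.00 total_interest=$43.00
After 6 (deposit($500)): balance=$2693.00 total_interest=$43.00
After 7 (month_end (apply 2% monthly interest)): balance=$2746.86 total_interest=$96.86
After 8 (month_end (apply 2% monthly interest)): balance=$2801.79 total_interest=$151.79
After 9 (deposit($100)): balance=$2901.79 total_interest=$151.79

Answer: 151.79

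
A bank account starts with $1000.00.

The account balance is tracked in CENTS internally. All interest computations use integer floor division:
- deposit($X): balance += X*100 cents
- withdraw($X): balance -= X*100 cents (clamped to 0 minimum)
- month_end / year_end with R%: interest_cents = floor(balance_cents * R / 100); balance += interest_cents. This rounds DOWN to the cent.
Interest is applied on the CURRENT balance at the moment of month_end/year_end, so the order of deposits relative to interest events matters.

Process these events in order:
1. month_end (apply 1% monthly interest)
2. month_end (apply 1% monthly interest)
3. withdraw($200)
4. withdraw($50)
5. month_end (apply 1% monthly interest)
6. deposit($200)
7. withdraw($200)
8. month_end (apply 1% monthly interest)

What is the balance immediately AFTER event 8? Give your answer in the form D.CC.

After 1 (month_end (apply 1% monthly interest)): balance=$1010.00 total_interest=$10.00
After 2 (month_end (apply 1% monthly interest)): balance=$1020.10 total_interest=$20.10
After 3 (withdraw($200)): balance=$820.10 total_interest=$20.10
After 4 (withdraw($50)): balance=$770.10 total_interest=$20.10
After 5 (month_end (apply 1% monthly interest)): balance=$777.80 total_interest=$27.80
After 6 (deposit($200)): balance=$977.80 total_interest=$27.80
After 7 (withdraw($200)): balance=$777.80 total_interest=$27.80
After 8 (month_end (apply 1% monthly interest)): balance=$785.57 total_interest=$35.57

Answer: 785.57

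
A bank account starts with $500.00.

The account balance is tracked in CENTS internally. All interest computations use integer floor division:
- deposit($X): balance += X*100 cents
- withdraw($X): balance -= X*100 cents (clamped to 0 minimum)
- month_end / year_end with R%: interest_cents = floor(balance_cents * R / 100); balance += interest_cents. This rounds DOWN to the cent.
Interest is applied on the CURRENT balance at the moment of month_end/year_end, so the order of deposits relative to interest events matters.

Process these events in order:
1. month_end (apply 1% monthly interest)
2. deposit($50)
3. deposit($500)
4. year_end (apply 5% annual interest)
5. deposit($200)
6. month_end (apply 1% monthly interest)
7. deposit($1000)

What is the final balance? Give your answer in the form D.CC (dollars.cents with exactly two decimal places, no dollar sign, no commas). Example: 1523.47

After 1 (month_end (apply 1% monthly interest)): balance=$505.00 total_interest=$5.00
After 2 (deposit($50)): balance=$555.00 total_interest=$5.00
After 3 (deposit($500)): balance=$1055.00 total_interest=$5.00
After 4 (year_end (apply 5% annual interest)): balance=$1107.75 total_interest=$57.75
After 5 (deposit($200)): balance=$1307.75 total_interest=$57.75
After 6 (month_end (apply 1% monthly interest)): balance=$1320.82 total_interest=$70.82
After 7 (deposit($1000)): balance=$2320.82 total_interest=$70.82

Answer: 2320.82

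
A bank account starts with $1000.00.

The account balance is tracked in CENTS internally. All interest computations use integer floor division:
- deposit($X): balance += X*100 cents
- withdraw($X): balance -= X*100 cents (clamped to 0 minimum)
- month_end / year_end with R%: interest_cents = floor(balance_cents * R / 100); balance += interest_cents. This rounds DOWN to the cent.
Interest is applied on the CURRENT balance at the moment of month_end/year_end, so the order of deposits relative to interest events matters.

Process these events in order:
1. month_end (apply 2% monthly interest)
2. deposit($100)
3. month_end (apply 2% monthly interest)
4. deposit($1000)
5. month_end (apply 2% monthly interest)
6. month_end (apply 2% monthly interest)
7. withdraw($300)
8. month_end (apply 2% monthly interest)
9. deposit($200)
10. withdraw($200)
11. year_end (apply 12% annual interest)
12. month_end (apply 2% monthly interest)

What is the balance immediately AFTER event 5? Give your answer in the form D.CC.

Answer: 2185.24

Derivation:
After 1 (month_end (apply 2% monthly interest)): balance=$1020.00 total_interest=$20.00
After 2 (deposit($100)): balance=$1120.00 total_interest=$20.00
After 3 (month_end (apply 2% monthly interest)): balance=$1142.40 total_interest=$42.40
After 4 (deposit($1000)): balance=$2142.40 total_interest=$42.40
After 5 (month_end (apply 2% monthly interest)): balance=$2185.24 total_interest=$85.24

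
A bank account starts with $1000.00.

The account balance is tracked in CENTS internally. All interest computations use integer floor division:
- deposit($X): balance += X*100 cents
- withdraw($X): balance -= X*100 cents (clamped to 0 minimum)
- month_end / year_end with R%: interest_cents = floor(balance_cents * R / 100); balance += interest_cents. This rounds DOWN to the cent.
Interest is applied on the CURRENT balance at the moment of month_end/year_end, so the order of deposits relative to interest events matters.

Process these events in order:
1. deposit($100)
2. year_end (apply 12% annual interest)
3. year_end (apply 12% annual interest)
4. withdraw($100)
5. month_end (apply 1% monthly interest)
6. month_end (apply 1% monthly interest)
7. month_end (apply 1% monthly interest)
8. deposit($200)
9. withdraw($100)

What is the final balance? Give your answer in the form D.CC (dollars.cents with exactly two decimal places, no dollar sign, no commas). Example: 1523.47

Answer: 1418.60

Derivation:
After 1 (deposit($100)): balance=$1100.00 total_interest=$0.00
After 2 (year_end (apply 12% annual interest)): balance=$1232.00 total_interest=$132.00
After 3 (year_end (apply 12% annual interest)): balance=$1379.84 total_interest=$279.84
After 4 (withdraw($100)): balance=$1279.84 total_interest=$279.84
After 5 (month_end (apply 1% monthly interest)): balance=$1292.63 total_interest=$292.63
After 6 (month_end (apply 1% monthly interest)): balance=$1305.55 total_interest=$305.55
After 7 (month_end (apply 1% monthly interest)): balance=$1318.60 total_interest=$318.60
After 8 (deposit($200)): balance=$1518.60 total_interest=$318.60
After 9 (withdraw($100)): balance=$1418.60 total_interest=$318.60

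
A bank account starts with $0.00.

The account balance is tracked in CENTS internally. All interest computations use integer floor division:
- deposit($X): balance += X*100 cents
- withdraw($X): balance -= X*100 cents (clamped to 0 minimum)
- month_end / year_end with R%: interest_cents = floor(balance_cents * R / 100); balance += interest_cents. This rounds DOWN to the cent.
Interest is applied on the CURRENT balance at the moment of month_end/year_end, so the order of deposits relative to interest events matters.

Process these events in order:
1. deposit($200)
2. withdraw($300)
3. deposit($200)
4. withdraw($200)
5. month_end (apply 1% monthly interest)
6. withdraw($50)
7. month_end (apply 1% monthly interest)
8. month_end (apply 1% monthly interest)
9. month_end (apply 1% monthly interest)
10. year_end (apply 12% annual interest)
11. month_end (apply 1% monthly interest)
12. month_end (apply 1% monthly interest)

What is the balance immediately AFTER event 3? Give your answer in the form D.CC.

After 1 (deposit($200)): balance=$200.00 total_interest=$0.00
After 2 (withdraw($300)): balance=$0.00 total_interest=$0.00
After 3 (deposit($200)): balance=$200.00 total_interest=$0.00

Answer: 200.00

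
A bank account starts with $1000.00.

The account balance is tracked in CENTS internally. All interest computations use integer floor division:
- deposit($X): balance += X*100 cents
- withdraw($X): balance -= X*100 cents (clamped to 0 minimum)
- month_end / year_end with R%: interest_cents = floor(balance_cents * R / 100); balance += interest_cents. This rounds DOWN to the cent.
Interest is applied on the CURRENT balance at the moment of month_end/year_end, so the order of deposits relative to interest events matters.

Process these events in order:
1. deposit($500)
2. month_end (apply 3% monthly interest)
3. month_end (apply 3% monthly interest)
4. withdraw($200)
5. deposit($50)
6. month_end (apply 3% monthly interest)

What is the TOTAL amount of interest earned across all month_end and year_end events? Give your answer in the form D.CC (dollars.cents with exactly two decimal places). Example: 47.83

After 1 (deposit($500)): balance=$1500.00 total_interest=$0.00
After 2 (month_end (apply 3% monthly interest)): balance=$1545.00 total_interest=$45.00
After 3 (month_end (apply 3% monthly interest)): balance=$1591.35 total_interest=$91.35
After 4 (withdraw($200)): balance=$1391.35 total_interest=$91.35
After 5 (deposit($50)): balance=$1441.35 total_interest=$91.35
After 6 (month_end (apply 3% monthly interest)): balance=$1484.59 total_interest=$134.59

Answer: 134.59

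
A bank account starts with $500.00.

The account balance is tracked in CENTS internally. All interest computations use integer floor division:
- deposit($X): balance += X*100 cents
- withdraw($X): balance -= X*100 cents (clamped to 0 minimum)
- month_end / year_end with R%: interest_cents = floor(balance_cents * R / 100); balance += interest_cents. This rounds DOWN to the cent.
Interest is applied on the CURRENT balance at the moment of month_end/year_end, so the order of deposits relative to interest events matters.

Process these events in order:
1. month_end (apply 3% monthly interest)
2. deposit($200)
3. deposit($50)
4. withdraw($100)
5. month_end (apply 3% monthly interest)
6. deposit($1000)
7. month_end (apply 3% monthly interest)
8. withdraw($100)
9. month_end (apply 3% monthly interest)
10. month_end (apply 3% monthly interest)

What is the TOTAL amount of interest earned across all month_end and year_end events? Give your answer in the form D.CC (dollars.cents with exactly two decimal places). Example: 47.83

Answer: 185.08

Derivation:
After 1 (month_end (apply 3% monthly interest)): balance=$515.00 total_interest=$15.00
After 2 (deposit($200)): balance=$715.00 total_interest=$15.00
After 3 (deposit($50)): balance=$765.00 total_interest=$15.00
After 4 (withdraw($100)): balance=$665.00 total_interest=$15.00
After 5 (month_end (apply 3% monthly interest)): balance=$684.95 total_interest=$34.95
After 6 (deposit($1000)): balance=$1684.95 total_interest=$34.95
After 7 (month_end (apply 3% monthly interest)): balance=$1735.49 total_interest=$85.49
After 8 (withdraw($100)): balance=$1635.49 total_interest=$85.49
After 9 (month_end (apply 3% monthly interest)): balance=$1684.55 total_interest=$134.55
After 10 (month_end (apply 3% monthly interest)): balance=$1735.08 total_interest=$185.08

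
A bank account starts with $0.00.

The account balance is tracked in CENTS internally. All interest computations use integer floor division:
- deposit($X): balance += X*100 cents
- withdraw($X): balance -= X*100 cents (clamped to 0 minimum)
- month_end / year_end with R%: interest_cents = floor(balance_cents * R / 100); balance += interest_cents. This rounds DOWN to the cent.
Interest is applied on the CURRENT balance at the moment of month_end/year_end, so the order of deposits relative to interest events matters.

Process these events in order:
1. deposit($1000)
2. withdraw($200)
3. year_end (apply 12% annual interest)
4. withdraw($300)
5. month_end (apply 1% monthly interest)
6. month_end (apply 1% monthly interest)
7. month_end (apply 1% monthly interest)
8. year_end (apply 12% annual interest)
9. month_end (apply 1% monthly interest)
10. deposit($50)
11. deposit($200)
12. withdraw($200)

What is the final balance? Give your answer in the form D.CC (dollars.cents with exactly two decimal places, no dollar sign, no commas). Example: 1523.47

Answer: 744.59

Derivation:
After 1 (deposit($1000)): balance=$1000.00 total_interest=$0.00
After 2 (withdraw($200)): balance=$800.00 total_interest=$0.00
After 3 (year_end (apply 12% annual interest)): balance=$896.00 total_interest=$96.00
After 4 (withdraw($300)): balance=$596.00 total_interest=$96.00
After 5 (month_end (apply 1% monthly interest)): balance=$601.96 total_interest=$101.96
After 6 (month_end (apply 1% monthly interest)): balance=$607.97 total_interest=$107.97
After 7 (month_end (apply 1% monthly interest)): balance=$614.04 total_interest=$114.04
After 8 (year_end (apply 12% annual interest)): balance=$687.72 total_interest=$187.72
After 9 (month_end (apply 1% monthly interest)): balance=$694.59 total_interest=$194.59
After 10 (deposit($50)): balance=$744.59 total_interest=$194.59
After 11 (deposit($200)): balance=$944.59 total_interest=$194.59
After 12 (withdraw($200)): balance=$744.59 total_interest=$194.59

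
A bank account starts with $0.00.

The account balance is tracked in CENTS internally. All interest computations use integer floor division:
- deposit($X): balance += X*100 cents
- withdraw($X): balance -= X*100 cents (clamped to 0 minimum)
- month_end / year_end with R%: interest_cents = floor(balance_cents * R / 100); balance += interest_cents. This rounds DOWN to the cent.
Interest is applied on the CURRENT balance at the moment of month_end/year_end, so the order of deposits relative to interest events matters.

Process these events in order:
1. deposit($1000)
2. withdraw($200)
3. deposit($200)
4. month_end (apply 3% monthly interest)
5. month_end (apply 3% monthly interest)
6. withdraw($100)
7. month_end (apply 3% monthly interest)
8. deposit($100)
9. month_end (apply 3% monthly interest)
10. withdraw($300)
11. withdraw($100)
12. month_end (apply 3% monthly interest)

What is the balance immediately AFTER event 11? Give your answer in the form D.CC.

Answer: 722.41

Derivation:
After 1 (deposit($1000)): balance=$1000.00 total_interest=$0.00
After 2 (withdraw($200)): balance=$800.00 total_interest=$0.00
After 3 (deposit($200)): balance=$1000.00 total_interest=$0.00
After 4 (month_end (apply 3% monthly interest)): balance=$1030.00 total_interest=$30.00
After 5 (month_end (apply 3% monthly interest)): balance=$1060.90 total_interest=$60.90
After 6 (withdraw($100)): balance=$960.90 total_interest=$60.90
After 7 (month_end (apply 3% monthly interest)): balance=$989.72 total_interest=$89.72
After 8 (deposit($100)): balance=$1089.72 total_interest=$89.72
After 9 (month_end (apply 3% monthly interest)): balance=$1122.41 total_interest=$122.41
After 10 (withdraw($300)): balance=$822.41 total_interest=$122.41
After 11 (withdraw($100)): balance=$722.41 total_interest=$122.41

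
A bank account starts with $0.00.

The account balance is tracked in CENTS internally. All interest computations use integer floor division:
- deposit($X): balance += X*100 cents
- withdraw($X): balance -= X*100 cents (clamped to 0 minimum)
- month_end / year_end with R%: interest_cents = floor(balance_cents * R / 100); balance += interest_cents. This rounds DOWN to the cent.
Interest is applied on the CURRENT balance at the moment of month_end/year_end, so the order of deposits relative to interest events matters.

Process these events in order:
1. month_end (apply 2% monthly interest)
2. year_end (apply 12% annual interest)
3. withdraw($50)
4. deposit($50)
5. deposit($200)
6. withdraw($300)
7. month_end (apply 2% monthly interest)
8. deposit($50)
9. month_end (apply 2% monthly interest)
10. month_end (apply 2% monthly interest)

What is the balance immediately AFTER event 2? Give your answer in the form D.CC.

After 1 (month_end (apply 2% monthly interest)): balance=$0.00 total_interest=$0.00
After 2 (year_end (apply 12% annual interest)): balance=$0.00 total_interest=$0.00

Answer: 0.00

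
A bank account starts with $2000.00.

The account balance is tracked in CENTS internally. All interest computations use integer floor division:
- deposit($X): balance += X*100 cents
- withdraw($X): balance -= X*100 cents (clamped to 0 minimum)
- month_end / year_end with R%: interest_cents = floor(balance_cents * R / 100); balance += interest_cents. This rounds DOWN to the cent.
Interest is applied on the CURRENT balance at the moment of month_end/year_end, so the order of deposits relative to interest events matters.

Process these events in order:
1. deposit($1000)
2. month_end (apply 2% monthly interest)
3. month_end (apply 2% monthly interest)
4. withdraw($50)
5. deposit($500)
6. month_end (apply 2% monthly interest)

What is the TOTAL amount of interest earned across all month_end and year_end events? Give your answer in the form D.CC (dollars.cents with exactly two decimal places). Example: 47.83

Answer: 192.62

Derivation:
After 1 (deposit($1000)): balance=$3000.00 total_interest=$0.00
After 2 (month_end (apply 2% monthly interest)): balance=$3060.00 total_interest=$60.00
After 3 (month_end (apply 2% monthly interest)): balance=$3121.20 total_interest=$121.20
After 4 (withdraw($50)): balance=$3071.20 total_interest=$121.20
After 5 (deposit($500)): balance=$3571.20 total_interest=$121.20
After 6 (month_end (apply 2% monthly interest)): balance=$3642.62 total_interest=$192.62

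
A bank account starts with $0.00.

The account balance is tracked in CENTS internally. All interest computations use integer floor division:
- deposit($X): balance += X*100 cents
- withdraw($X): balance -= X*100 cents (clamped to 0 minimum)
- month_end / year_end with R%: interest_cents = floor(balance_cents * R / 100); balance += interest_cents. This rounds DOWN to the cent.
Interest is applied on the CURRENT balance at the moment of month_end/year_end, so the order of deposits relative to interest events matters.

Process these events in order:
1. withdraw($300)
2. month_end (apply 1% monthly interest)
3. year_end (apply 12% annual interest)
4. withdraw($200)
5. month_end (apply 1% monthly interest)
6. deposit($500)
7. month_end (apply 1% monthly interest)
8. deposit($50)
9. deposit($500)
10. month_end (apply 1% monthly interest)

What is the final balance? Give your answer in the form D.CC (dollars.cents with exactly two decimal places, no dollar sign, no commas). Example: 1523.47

After 1 (withdraw($300)): balance=$0.00 total_interest=$0.00
After 2 (month_end (apply 1% monthly interest)): balance=$0.00 total_interest=$0.00
After 3 (year_end (apply 12% annual interest)): balance=$0.00 total_interest=$0.00
After 4 (withdraw($200)): balance=$0.00 total_interest=$0.00
After 5 (month_end (apply 1% monthly interest)): balance=$0.00 total_interest=$0.00
After 6 (deposit($500)): balance=$500.00 total_interest=$0.00
After 7 (month_end (apply 1% monthly interest)): balance=$505.00 total_interest=$5.00
After 8 (deposit($50)): balance=$555.00 total_interest=$5.00
After 9 (deposit($500)): balance=$1055.00 total_interest=$5.00
After 10 (month_end (apply 1% monthly interest)): balance=$1065.55 total_interest=$15.55

Answer: 1065.55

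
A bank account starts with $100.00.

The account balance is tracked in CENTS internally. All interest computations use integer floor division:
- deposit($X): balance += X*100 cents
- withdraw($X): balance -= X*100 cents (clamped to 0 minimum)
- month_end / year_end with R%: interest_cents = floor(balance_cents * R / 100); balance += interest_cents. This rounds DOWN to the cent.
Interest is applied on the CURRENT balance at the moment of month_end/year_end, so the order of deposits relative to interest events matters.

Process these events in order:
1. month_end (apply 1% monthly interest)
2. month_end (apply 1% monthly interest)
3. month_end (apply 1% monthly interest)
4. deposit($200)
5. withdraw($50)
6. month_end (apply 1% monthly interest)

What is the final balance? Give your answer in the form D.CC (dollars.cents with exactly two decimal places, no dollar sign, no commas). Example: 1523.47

Answer: 255.56

Derivation:
After 1 (month_end (apply 1% monthly interest)): balance=$101.00 total_interest=$1.00
After 2 (month_end (apply 1% monthly interest)): balance=$102.01 total_interest=$2.01
After 3 (month_end (apply 1% monthly interest)): balance=$103.03 total_interest=$3.03
After 4 (deposit($200)): balance=$303.03 total_interest=$3.03
After 5 (withdraw($50)): balance=$253.03 total_interest=$3.03
After 6 (month_end (apply 1% monthly interest)): balance=$255.56 total_interest=$5.56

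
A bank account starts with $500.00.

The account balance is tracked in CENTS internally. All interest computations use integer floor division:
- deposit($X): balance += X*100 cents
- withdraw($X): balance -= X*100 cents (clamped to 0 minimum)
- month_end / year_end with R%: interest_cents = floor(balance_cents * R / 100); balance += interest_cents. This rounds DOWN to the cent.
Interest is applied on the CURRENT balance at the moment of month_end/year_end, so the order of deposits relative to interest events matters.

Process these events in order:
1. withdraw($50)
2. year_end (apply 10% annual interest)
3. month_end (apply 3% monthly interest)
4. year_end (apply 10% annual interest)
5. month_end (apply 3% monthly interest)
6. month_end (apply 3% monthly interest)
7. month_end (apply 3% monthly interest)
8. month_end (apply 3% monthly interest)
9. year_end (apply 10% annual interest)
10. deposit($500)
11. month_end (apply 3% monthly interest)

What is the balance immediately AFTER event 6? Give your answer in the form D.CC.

After 1 (withdraw($50)): balance=$450.00 total_interest=$0.00
After 2 (year_end (apply 10% annual interest)): balance=$495.00 total_interest=$45.00
After 3 (month_end (apply 3% monthly interest)): balance=$509.85 total_interest=$59.85
After 4 (year_end (apply 10% annual interest)): balance=$560.83 total_interest=$110.83
After 5 (month_end (apply 3% monthly interest)): balance=$577.65 total_interest=$127.65
After 6 (month_end (apply 3% monthly interest)): balance=$594.97 total_interest=$144.97

Answer: 594.97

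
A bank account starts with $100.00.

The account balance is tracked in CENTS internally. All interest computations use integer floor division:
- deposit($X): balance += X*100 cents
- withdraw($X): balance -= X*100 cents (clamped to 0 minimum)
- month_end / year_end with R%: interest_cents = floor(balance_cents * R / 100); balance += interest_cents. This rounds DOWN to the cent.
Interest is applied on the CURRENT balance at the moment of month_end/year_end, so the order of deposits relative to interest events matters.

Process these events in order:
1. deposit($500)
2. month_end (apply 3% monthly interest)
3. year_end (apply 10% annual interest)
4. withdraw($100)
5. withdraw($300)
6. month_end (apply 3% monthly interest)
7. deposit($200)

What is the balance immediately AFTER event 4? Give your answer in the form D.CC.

After 1 (deposit($500)): balance=$600.00 total_interest=$0.00
After 2 (month_end (apply 3% monthly interest)): balance=$618.00 total_interest=$18.00
After 3 (year_end (apply 10% annual interest)): balance=$679.80 total_interest=$79.80
After 4 (withdraw($100)): balance=$579.80 total_interest=$79.80

Answer: 579.80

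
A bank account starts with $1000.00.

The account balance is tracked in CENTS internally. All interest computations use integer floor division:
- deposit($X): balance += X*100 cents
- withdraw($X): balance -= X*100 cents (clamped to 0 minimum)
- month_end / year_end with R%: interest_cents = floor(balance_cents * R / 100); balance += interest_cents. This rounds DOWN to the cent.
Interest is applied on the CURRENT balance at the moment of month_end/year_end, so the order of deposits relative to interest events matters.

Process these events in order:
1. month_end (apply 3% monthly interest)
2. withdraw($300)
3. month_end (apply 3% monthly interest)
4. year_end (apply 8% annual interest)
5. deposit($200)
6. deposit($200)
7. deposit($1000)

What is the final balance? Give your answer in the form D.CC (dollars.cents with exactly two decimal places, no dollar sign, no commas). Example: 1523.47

Answer: 2212.05

Derivation:
After 1 (month_end (apply 3% monthly interest)): balance=$1030.00 total_interest=$30.00
After 2 (withdraw($300)): balance=$730.00 total_interest=$30.00
After 3 (month_end (apply 3% monthly interest)): balance=$751.90 total_interest=$51.90
After 4 (year_end (apply 8% annual interest)): balance=$812.05 total_interest=$112.05
After 5 (deposit($200)): balance=$1012.05 total_interest=$112.05
After 6 (deposit($200)): balance=$1212.05 total_interest=$112.05
After 7 (deposit($1000)): balance=$2212.05 total_interest=$112.05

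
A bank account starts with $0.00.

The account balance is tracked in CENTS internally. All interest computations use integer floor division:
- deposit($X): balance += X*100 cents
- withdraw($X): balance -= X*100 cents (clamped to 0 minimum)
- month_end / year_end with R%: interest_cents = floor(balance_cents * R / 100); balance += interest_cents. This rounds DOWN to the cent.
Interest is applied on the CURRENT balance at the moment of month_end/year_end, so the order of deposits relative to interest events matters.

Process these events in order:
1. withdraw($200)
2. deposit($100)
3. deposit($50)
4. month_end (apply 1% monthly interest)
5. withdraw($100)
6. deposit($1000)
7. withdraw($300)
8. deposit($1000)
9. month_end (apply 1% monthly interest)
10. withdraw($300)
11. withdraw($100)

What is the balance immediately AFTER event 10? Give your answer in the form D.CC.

After 1 (withdraw($200)): balance=$0.00 total_interest=$0.00
After 2 (deposit($100)): balance=$100.00 total_interest=$0.00
After 3 (deposit($50)): balance=$150.00 total_interest=$0.00
After 4 (month_end (apply 1% monthly interest)): balance=$151.50 total_interest=$1.50
After 5 (withdraw($100)): balance=$51.50 total_interest=$1.50
After 6 (deposit($1000)): balance=$1051.50 total_interest=$1.50
After 7 (withdraw($300)): balance=$751.50 total_interest=$1.50
After 8 (deposit($1000)): balance=$1751.50 total_interest=$1.50
After 9 (month_end (apply 1% monthly interest)): balance=$1769.01 total_interest=$19.01
After 10 (withdraw($300)): balance=$1469.01 total_interest=$19.01

Answer: 1469.01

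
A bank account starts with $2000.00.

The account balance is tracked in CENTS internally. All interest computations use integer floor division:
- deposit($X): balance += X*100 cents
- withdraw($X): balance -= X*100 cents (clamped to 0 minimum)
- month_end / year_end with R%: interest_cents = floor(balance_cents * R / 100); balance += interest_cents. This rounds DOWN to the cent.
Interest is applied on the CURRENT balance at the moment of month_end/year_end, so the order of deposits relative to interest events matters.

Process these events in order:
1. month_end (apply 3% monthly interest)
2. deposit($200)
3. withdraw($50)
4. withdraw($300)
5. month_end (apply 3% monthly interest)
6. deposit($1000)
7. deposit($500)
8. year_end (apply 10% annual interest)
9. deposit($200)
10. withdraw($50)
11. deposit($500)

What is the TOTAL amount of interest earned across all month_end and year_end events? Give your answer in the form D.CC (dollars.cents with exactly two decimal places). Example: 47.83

Answer: 464.03

Derivation:
After 1 (month_end (apply 3% monthly interest)): balance=$2060.00 total_interest=$60.00
After 2 (deposit($200)): balance=$2260.00 total_interest=$60.00
After 3 (withdraw($50)): balance=$2210.00 total_interest=$60.00
After 4 (withdraw($300)): balance=$1910.00 total_interest=$60.00
After 5 (month_end (apply 3% monthly interest)): balance=$1967.30 total_interest=$117.30
After 6 (deposit($1000)): balance=$2967.30 total_interest=$117.30
After 7 (deposit($500)): balance=$3467.30 total_interest=$117.30
After 8 (year_end (apply 10% annual interest)): balance=$3814.03 total_interest=$464.03
After 9 (deposit($200)): balance=$4014.03 total_interest=$464.03
After 10 (withdraw($50)): balance=$3964.03 total_interest=$464.03
After 11 (deposit($500)): balance=$4464.03 total_interest=$464.03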